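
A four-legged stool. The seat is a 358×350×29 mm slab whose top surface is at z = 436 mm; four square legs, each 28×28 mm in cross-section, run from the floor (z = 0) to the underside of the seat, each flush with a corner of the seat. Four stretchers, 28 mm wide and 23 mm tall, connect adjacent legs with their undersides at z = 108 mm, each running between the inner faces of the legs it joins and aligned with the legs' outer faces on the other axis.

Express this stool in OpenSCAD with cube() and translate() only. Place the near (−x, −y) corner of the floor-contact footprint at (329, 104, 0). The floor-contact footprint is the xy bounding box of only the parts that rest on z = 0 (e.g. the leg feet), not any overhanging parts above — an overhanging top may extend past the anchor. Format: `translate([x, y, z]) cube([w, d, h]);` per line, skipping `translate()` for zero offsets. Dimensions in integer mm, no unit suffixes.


translate([329, 104, 407]) cube([358, 350, 29]);
translate([329, 104, 0]) cube([28, 28, 407]);
translate([659, 104, 0]) cube([28, 28, 407]);
translate([329, 426, 0]) cube([28, 28, 407]);
translate([659, 426, 0]) cube([28, 28, 407]);
translate([357, 104, 108]) cube([302, 28, 23]);
translate([357, 426, 108]) cube([302, 28, 23]);
translate([329, 132, 108]) cube([28, 294, 23]);
translate([659, 132, 108]) cube([28, 294, 23]);


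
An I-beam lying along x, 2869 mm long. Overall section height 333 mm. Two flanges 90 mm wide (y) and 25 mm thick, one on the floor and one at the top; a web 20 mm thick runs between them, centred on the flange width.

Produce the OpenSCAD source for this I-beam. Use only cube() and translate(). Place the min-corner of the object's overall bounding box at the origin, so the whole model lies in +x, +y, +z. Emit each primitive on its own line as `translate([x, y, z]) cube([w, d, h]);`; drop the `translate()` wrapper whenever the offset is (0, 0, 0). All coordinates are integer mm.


cube([2869, 90, 25]);
translate([0, 35, 25]) cube([2869, 20, 283]);
translate([0, 0, 308]) cube([2869, 90, 25]);


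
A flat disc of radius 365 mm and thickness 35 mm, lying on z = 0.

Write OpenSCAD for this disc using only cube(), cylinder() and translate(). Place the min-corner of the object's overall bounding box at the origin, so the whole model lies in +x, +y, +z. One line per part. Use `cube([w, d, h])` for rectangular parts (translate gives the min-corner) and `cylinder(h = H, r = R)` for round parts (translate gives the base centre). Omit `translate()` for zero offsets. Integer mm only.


translate([365, 365, 0]) cylinder(h = 35, r = 365);


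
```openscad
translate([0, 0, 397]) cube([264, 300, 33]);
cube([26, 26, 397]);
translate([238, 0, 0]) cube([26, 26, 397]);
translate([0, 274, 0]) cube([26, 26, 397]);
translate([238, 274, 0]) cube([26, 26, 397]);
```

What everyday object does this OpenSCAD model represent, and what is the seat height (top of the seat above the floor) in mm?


A stool. The seat height is 430 mm.

A 264×300×33 slab at z = 397 on four corner posts — a stool. The seat top is 397 + 33 = 430 mm.


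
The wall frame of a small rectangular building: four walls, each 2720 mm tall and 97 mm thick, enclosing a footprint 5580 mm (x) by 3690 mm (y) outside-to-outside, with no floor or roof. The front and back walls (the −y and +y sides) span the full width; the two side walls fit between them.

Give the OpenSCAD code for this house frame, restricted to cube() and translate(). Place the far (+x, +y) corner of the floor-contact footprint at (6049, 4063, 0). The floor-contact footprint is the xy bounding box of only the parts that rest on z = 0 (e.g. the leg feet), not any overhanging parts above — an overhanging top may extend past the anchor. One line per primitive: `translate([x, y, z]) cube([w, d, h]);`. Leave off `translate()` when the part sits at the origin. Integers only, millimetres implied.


translate([469, 373, 0]) cube([5580, 97, 2720]);
translate([469, 3966, 0]) cube([5580, 97, 2720]);
translate([469, 470, 0]) cube([97, 3496, 2720]);
translate([5952, 470, 0]) cube([97, 3496, 2720]);


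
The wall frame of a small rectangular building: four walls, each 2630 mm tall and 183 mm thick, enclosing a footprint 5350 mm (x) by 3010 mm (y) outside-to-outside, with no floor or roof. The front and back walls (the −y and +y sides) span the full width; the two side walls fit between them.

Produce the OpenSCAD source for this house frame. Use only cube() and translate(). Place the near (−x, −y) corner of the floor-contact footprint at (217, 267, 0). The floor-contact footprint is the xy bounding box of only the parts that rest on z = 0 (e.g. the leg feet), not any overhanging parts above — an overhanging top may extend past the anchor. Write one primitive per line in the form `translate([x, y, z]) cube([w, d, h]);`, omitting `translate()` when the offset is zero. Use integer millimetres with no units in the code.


translate([217, 267, 0]) cube([5350, 183, 2630]);
translate([217, 3094, 0]) cube([5350, 183, 2630]);
translate([217, 450, 0]) cube([183, 2644, 2630]);
translate([5384, 450, 0]) cube([183, 2644, 2630]);


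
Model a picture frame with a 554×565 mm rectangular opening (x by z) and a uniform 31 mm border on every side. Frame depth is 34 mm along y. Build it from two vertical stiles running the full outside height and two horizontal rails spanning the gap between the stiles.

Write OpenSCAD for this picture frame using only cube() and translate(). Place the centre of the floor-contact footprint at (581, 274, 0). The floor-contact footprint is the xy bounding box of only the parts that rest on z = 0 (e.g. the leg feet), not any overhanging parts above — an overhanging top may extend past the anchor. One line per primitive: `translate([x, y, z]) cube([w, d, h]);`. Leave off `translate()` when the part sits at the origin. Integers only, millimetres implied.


translate([273, 257, 0]) cube([31, 34, 627]);
translate([858, 257, 0]) cube([31, 34, 627]);
translate([304, 257, 0]) cube([554, 34, 31]);
translate([304, 257, 596]) cube([554, 34, 31]);


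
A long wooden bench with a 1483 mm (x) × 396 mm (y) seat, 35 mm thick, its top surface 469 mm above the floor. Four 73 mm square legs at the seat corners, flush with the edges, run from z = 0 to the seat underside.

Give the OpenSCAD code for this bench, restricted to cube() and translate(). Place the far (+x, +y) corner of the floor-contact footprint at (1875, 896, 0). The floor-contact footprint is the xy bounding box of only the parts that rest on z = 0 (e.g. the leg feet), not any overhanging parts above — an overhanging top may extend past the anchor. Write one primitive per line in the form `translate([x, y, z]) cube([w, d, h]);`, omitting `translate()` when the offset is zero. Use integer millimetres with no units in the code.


translate([392, 500, 434]) cube([1483, 396, 35]);
translate([392, 500, 0]) cube([73, 73, 434]);
translate([392, 823, 0]) cube([73, 73, 434]);
translate([1802, 500, 0]) cube([73, 73, 434]);
translate([1802, 823, 0]) cube([73, 73, 434]);


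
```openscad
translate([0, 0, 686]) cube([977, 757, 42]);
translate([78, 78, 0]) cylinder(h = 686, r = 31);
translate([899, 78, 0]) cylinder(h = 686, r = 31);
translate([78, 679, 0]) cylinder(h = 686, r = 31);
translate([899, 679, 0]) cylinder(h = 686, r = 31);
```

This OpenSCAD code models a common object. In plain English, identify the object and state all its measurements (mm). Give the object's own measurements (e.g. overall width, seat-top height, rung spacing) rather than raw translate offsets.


A table: top 977 mm (x) × 757 mm (y), 42 mm thick, upper face at z = 728 mm, on four round legs of 62 mm diameter, each leg's bounding box inset 47 mm from the nearest pair of top edges from z = 0 to the bottom of the top.


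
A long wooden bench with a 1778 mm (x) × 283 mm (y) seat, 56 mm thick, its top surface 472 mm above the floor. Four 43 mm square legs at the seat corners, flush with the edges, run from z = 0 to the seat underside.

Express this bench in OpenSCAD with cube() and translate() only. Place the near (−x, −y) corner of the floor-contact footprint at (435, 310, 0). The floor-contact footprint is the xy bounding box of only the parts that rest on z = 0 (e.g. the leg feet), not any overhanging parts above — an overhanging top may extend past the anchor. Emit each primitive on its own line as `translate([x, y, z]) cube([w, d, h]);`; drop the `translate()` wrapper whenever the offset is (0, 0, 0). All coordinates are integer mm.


// leg_h = 472 − 56 = 416
translate([435, 310, 416]) cube([1778, 283, 56]);
translate([435, 310, 0]) cube([43, 43, 416]);
translate([435, 550, 0]) cube([43, 43, 416]);
translate([2170, 310, 0]) cube([43, 43, 416]);
translate([2170, 550, 0]) cube([43, 43, 416]);


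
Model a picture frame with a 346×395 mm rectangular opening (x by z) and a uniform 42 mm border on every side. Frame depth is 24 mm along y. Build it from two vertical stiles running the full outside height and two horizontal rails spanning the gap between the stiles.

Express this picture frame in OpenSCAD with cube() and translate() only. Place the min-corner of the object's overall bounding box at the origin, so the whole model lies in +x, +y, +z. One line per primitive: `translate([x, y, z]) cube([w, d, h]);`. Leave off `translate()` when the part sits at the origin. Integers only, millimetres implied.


cube([42, 24, 479]);
translate([388, 0, 0]) cube([42, 24, 479]);
translate([42, 0, 0]) cube([346, 24, 42]);
translate([42, 0, 437]) cube([346, 24, 42]);


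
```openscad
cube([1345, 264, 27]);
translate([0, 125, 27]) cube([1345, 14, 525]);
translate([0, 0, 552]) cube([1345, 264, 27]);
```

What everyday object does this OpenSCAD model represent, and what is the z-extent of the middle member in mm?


An I-beam. The web height is 525 mm.

Two wide flanges with a thin centred web — an I-beam. Overall 579 mm minus two 27 mm flanges gives a web of 579 − 2·27 = 525 mm.


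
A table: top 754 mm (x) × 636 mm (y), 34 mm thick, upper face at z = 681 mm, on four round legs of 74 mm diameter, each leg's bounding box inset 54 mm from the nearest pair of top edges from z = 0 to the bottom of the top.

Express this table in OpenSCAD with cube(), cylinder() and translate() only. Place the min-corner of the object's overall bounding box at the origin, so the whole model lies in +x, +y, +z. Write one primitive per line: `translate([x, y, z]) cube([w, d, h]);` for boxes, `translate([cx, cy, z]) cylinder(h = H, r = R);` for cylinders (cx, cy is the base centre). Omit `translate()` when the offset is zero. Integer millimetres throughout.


translate([0, 0, 647]) cube([754, 636, 34]);
translate([91, 91, 0]) cylinder(h = 647, r = 37);
translate([663, 91, 0]) cylinder(h = 647, r = 37);
translate([91, 545, 0]) cylinder(h = 647, r = 37);
translate([663, 545, 0]) cylinder(h = 647, r = 37);


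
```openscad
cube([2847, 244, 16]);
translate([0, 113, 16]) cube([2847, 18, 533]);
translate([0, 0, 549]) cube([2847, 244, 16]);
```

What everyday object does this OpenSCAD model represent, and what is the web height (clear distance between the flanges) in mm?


An I-beam. The web height is 533 mm.

Two wide flanges with a thin centred web — an I-beam. Overall 565 mm minus two 16 mm flanges gives a web of 565 − 2·16 = 533 mm.


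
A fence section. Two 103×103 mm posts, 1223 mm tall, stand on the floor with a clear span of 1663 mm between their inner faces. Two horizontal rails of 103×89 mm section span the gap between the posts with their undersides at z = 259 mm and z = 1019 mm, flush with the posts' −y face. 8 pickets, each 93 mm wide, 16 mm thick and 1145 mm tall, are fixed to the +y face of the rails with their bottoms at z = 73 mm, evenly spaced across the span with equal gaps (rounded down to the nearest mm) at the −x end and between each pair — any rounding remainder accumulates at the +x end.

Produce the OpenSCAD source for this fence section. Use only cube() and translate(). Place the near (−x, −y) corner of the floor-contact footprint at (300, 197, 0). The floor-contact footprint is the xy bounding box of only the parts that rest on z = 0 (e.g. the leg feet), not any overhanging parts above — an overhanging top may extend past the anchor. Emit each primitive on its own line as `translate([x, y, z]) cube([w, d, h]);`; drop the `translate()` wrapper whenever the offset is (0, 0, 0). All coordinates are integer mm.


translate([300, 197, 0]) cube([103, 103, 1223]);
translate([2066, 197, 0]) cube([103, 103, 1223]);
translate([403, 197, 259]) cube([1663, 103, 89]);
translate([403, 197, 1019]) cube([1663, 103, 89]);
translate([505, 300, 73]) cube([93, 16, 1145]);
translate([700, 300, 73]) cube([93, 16, 1145]);
translate([895, 300, 73]) cube([93, 16, 1145]);
translate([1090, 300, 73]) cube([93, 16, 1145]);
translate([1285, 300, 73]) cube([93, 16, 1145]);
translate([1480, 300, 73]) cube([93, 16, 1145]);
translate([1675, 300, 73]) cube([93, 16, 1145]);
translate([1870, 300, 73]) cube([93, 16, 1145]);


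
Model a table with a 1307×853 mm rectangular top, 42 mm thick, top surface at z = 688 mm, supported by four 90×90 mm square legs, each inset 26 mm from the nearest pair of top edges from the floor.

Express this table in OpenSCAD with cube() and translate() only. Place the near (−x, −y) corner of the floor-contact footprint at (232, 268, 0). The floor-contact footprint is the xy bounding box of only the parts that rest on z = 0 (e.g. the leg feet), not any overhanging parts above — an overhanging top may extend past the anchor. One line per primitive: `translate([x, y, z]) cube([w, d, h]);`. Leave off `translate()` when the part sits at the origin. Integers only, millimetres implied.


translate([206, 242, 646]) cube([1307, 853, 42]);
translate([232, 268, 0]) cube([90, 90, 646]);
translate([1397, 268, 0]) cube([90, 90, 646]);
translate([232, 979, 0]) cube([90, 90, 646]);
translate([1397, 979, 0]) cube([90, 90, 646]);


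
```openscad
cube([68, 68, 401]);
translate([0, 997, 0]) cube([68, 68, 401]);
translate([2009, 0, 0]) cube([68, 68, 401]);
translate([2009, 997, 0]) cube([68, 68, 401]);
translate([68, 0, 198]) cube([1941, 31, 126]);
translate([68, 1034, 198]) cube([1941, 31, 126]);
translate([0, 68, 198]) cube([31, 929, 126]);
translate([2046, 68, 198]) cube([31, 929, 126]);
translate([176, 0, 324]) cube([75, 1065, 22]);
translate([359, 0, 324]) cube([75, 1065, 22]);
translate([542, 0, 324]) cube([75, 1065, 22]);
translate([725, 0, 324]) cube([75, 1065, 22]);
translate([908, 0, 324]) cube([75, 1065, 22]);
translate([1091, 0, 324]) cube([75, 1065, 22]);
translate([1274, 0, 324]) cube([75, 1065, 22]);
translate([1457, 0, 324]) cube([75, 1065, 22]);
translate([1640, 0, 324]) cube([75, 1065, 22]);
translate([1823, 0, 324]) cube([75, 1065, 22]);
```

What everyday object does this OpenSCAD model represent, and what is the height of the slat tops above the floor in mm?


A bed frame. The slat-top height is 346 mm.

Four posts, four rails, and a row of slats — a bed frame. Slats sit on the rails at z = 198 + 126 = 324; with slat thickness 22, the top is 346 mm.


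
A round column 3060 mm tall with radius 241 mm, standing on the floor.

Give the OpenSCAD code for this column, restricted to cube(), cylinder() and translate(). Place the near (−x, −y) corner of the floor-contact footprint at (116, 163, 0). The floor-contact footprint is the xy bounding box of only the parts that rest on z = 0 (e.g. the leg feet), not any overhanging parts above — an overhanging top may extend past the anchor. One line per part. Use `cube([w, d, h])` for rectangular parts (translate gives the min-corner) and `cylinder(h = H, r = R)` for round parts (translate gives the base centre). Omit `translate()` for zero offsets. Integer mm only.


translate([357, 404, 0]) cylinder(h = 3060, r = 241);


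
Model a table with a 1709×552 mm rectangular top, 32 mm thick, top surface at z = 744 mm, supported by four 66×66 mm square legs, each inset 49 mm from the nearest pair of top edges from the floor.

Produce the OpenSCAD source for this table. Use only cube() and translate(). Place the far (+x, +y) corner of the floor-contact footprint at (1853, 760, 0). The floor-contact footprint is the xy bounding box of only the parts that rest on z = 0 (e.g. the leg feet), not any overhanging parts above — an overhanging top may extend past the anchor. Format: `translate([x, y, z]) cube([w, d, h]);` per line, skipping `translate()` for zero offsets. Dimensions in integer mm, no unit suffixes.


translate([193, 257, 712]) cube([1709, 552, 32]);
translate([242, 306, 0]) cube([66, 66, 712]);
translate([1787, 306, 0]) cube([66, 66, 712]);
translate([242, 694, 0]) cube([66, 66, 712]);
translate([1787, 694, 0]) cube([66, 66, 712]);


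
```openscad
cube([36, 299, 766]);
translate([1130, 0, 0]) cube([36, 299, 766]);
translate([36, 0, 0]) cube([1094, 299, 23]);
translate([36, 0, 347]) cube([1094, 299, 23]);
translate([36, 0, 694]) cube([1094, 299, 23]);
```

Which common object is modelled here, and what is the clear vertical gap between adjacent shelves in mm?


A bookshelf. The clear shelf gap is 324 mm.

Two tall side panels with 3 horizontal boards between them — a bookshelf. The first two shelf undersides are at z = 0 and z = 347; with shelf thickness 23, the clear gap is 347 − 0 − 23 = 324 mm.


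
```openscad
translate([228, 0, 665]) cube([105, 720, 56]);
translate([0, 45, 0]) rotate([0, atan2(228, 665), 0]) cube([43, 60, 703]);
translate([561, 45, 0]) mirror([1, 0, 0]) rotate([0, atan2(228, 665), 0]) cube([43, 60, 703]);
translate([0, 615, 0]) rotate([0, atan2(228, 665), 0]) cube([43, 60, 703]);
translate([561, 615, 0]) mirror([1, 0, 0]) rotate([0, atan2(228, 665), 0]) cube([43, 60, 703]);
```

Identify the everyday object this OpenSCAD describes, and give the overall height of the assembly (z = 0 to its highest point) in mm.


A sawhorse. The overall height is 721 mm.

A beam across two mirrored pairs of raked legs — a sawhorse. The beam's underside is at z = 665 (matching the legs' vertical rise in atan2(228, 665)) and the beam is 56 mm tall, so its top is at 665 + 56 = 721 mm. The raked legs top out at the beam's underside, so that is the highest point.


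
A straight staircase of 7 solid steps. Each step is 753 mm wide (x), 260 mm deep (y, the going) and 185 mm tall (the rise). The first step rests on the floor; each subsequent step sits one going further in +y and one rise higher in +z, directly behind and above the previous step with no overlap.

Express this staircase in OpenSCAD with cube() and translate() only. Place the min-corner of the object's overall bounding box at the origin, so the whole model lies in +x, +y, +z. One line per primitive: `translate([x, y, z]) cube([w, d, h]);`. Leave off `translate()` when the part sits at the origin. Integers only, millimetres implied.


cube([753, 260, 185]);
translate([0, 260, 185]) cube([753, 260, 185]);
translate([0, 520, 370]) cube([753, 260, 185]);
translate([0, 780, 555]) cube([753, 260, 185]);
translate([0, 1040, 740]) cube([753, 260, 185]);
translate([0, 1300, 925]) cube([753, 260, 185]);
translate([0, 1560, 1110]) cube([753, 260, 185]);


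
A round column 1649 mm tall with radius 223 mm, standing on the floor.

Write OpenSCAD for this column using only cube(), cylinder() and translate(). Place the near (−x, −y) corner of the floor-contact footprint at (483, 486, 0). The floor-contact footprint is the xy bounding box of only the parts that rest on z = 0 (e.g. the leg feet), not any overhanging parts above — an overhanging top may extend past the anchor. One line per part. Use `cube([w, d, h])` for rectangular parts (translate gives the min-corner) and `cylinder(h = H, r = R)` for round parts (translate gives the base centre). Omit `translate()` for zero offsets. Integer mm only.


translate([706, 709, 0]) cylinder(h = 1649, r = 223);


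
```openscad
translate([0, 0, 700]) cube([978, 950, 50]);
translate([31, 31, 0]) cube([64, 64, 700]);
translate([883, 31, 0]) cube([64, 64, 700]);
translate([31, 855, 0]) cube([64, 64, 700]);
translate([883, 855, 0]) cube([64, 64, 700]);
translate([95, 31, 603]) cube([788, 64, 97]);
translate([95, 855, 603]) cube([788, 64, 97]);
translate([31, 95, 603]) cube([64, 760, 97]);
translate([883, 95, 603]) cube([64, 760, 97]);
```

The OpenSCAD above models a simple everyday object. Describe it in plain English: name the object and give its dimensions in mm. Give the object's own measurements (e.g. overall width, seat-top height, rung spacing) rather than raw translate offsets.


A rectangular dining table. The top is 978×950×50 mm with its upper surface at z = 750 mm. It stands on four 64×64 mm square legs, each inset 31 mm from the nearest pair of top edges, running from the floor to the underside of the top. Four apron rails, 64 mm thick and 97 mm tall, run between adjacent legs with their top edges flush with the underside of the top and their outer faces flush with the legs' outer faces.


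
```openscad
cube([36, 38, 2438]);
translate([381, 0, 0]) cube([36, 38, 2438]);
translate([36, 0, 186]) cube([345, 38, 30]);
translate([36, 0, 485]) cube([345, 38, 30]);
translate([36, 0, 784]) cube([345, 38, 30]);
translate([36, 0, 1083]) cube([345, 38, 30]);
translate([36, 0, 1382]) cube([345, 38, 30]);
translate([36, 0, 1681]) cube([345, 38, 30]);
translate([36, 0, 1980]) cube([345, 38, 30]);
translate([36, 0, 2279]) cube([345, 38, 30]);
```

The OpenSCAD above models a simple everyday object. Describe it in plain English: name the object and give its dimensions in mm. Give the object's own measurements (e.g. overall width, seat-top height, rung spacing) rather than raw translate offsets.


A straight ladder. Two 36×38 mm vertical rails, 2438 mm tall, stand 417 mm apart (outside-to-outside) with their front faces coplanar on the −y side. 8 rungs, each 38 mm deep and 30 mm tall, span between the inner faces of the rails, front faces flush with the rails. The lowest rung's underside is at z = 186 mm and rungs are spaced 299 mm apart (underside to underside).


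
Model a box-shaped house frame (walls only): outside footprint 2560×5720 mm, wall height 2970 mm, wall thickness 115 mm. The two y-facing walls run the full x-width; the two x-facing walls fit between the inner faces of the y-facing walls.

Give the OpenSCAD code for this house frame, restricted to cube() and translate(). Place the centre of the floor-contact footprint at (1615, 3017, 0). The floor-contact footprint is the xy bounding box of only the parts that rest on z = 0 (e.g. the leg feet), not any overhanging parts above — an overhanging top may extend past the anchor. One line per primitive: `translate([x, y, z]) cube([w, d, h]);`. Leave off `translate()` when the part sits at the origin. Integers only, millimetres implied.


translate([335, 157, 0]) cube([2560, 115, 2970]);
translate([335, 5762, 0]) cube([2560, 115, 2970]);
translate([335, 272, 0]) cube([115, 5490, 2970]);
translate([2780, 272, 0]) cube([115, 5490, 2970]);


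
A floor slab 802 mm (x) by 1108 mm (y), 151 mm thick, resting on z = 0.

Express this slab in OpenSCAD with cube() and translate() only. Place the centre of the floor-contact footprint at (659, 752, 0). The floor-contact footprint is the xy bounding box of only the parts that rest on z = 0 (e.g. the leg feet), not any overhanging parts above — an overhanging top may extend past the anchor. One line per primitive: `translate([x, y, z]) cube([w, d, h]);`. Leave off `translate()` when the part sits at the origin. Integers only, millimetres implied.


translate([258, 198, 0]) cube([802, 1108, 151]);


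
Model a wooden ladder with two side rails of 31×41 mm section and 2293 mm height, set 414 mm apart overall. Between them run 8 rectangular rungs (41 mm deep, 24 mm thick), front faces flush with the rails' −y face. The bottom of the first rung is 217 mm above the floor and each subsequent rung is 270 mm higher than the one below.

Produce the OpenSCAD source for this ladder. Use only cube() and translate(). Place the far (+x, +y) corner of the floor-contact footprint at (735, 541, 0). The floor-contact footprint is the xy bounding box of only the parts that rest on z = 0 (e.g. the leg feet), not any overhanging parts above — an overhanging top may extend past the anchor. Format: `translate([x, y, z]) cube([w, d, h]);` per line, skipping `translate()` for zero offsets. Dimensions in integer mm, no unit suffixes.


translate([321, 500, 0]) cube([31, 41, 2293]);
translate([704, 500, 0]) cube([31, 41, 2293]);
translate([352, 500, 217]) cube([352, 41, 24]);
translate([352, 500, 487]) cube([352, 41, 24]);
translate([352, 500, 757]) cube([352, 41, 24]);
translate([352, 500, 1027]) cube([352, 41, 24]);
translate([352, 500, 1297]) cube([352, 41, 24]);
translate([352, 500, 1567]) cube([352, 41, 24]);
translate([352, 500, 1837]) cube([352, 41, 24]);
translate([352, 500, 2107]) cube([352, 41, 24]);


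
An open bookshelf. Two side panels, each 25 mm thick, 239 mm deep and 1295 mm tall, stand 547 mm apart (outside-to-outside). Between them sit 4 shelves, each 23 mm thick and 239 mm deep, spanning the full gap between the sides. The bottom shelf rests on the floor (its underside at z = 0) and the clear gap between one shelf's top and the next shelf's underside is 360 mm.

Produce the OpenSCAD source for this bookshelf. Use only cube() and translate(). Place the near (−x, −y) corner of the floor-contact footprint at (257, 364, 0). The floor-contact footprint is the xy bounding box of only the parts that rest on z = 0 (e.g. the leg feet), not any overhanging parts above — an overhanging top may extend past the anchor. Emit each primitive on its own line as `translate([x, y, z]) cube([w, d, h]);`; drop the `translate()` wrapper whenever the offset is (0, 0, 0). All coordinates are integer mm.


translate([257, 364, 0]) cube([25, 239, 1295]);
translate([779, 364, 0]) cube([25, 239, 1295]);
translate([282, 364, 0]) cube([497, 239, 23]);
translate([282, 364, 383]) cube([497, 239, 23]);
translate([282, 364, 766]) cube([497, 239, 23]);
translate([282, 364, 1149]) cube([497, 239, 23]);


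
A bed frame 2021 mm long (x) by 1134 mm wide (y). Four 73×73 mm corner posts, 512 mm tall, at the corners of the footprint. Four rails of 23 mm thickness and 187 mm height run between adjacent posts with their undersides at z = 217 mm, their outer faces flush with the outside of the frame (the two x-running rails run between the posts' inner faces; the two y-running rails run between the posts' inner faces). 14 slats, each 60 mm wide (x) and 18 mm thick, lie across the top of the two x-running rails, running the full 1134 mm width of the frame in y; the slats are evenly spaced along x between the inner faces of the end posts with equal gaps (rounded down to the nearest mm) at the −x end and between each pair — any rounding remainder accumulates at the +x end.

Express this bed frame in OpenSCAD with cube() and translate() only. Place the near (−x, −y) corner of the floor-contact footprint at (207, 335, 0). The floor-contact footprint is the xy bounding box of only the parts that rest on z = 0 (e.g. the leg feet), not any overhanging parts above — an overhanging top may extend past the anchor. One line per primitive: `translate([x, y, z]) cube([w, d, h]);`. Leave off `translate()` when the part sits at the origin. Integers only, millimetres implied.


// slat z = rail_z + rail_h = 217 + 187 = 404
// slat gap = ⌊(1875 − 14·60) / 15⌋ = 69
translate([207, 335, 0]) cube([73, 73, 512]);
translate([207, 1396, 0]) cube([73, 73, 512]);
translate([2155, 335, 0]) cube([73, 73, 512]);
translate([2155, 1396, 0]) cube([73, 73, 512]);
translate([280, 335, 217]) cube([1875, 23, 187]);
translate([280, 1446, 217]) cube([1875, 23, 187]);
translate([207, 408, 217]) cube([23, 988, 187]);
translate([2205, 408, 217]) cube([23, 988, 187]);
translate([349, 335, 404]) cube([60, 1134, 18]);
translate([478, 335, 404]) cube([60, 1134, 18]);
translate([607, 335, 404]) cube([60, 1134, 18]);
translate([736, 335, 404]) cube([60, 1134, 18]);
translate([865, 335, 404]) cube([60, 1134, 18]);
translate([994, 335, 404]) cube([60, 1134, 18]);
translate([1123, 335, 404]) cube([60, 1134, 18]);
translate([1252, 335, 404]) cube([60, 1134, 18]);
translate([1381, 335, 404]) cube([60, 1134, 18]);
translate([1510, 335, 404]) cube([60, 1134, 18]);
translate([1639, 335, 404]) cube([60, 1134, 18]);
translate([1768, 335, 404]) cube([60, 1134, 18]);
translate([1897, 335, 404]) cube([60, 1134, 18]);
translate([2026, 335, 404]) cube([60, 1134, 18]);


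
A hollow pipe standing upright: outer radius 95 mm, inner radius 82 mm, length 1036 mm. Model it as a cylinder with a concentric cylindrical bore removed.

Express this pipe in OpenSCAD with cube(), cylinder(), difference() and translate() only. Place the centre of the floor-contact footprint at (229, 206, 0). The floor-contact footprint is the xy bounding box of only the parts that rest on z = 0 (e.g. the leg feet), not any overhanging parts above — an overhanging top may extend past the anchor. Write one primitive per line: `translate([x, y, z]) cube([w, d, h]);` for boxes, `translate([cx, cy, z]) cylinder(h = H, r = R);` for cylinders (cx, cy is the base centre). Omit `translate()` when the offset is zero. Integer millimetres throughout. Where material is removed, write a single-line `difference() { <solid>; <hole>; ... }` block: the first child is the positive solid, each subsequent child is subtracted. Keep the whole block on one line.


difference() { translate([229, 206, 0]) cylinder(h = 1036, r = 95); translate([229, 206, 0]) cylinder(h = 1036, r = 82); }


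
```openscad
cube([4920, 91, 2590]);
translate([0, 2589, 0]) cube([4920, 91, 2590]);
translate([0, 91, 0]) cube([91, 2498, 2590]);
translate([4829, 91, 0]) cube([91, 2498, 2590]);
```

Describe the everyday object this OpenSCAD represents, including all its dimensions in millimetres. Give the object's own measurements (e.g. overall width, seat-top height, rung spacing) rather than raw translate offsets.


The wall frame of a small rectangular building: four walls, each 2590 mm tall and 91 mm thick, enclosing a footprint 4920 mm (x) by 2680 mm (y) outside-to-outside, with no floor or roof. The front and back walls (the −y and +y sides) span the full width; the two side walls fit between them.


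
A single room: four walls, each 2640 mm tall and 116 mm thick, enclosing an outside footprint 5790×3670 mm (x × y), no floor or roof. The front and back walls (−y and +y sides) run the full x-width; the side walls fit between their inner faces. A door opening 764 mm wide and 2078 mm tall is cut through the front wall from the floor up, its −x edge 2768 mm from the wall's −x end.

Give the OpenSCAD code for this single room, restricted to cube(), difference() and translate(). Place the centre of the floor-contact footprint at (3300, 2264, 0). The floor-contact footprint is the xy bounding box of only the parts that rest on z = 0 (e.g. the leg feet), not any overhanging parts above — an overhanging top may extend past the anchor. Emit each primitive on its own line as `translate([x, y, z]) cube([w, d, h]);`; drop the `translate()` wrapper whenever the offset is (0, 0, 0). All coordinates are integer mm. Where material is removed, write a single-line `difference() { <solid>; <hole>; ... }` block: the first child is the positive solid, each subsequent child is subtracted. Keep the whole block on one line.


difference() { translate([405, 429, 0]) cube([5790, 116, 2640]); translate([3173, 429, 0]) cube([764, 116, 2078]); }
translate([405, 3983, 0]) cube([5790, 116, 2640]);
translate([405, 545, 0]) cube([116, 3438, 2640]);
translate([6079, 545, 0]) cube([116, 3438, 2640]);


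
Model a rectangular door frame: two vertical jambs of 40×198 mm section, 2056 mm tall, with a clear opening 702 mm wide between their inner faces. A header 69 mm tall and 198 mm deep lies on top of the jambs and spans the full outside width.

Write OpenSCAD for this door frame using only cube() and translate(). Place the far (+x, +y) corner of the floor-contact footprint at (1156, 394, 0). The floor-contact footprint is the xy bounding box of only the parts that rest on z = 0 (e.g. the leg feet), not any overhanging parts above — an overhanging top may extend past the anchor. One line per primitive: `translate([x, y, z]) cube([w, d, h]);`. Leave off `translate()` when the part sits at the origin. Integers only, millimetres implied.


translate([374, 196, 0]) cube([40, 198, 2056]);
translate([1116, 196, 0]) cube([40, 198, 2056]);
translate([374, 196, 2056]) cube([782, 198, 69]);


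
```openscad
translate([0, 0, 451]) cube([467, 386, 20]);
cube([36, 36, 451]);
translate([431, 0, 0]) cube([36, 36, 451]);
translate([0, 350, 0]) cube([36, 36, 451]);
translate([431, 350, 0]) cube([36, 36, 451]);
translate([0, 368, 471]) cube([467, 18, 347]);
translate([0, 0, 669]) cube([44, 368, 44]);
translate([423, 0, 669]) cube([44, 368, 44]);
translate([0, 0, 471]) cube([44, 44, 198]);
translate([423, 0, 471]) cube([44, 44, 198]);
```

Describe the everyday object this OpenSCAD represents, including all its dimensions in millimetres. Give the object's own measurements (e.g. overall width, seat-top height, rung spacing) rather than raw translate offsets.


A chair. The seat is a 467×386×20 mm slab with its top at z = 471 mm, on four 36×36 mm corner legs (flush with the seat edges, standing on z = 0). A flat backrest 18 mm thick, 347 mm tall, spans the full seat width and rises from the seat top along its +y edge, rear face flush with the rear of the seat. Two armrests of 44×44 mm section run along each side from the seat's front edge to the front of the backrest, top faces 242 mm above the seat top and outer faces flush with the seat's x-edges; a 44×44 mm post under the front of each armrest stands on the seat at the front corner.


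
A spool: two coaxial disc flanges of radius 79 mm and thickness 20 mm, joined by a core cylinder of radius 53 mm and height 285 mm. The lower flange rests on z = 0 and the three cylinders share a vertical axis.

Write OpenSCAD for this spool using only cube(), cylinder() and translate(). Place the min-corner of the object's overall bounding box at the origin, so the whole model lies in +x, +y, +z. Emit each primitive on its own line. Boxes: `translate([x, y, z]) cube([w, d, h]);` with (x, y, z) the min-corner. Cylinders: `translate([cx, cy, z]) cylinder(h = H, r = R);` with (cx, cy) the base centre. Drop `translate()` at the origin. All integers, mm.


translate([79, 79, 0]) cylinder(h = 20, r = 79);
translate([79, 79, 20]) cylinder(h = 285, r = 53);
translate([79, 79, 305]) cylinder(h = 20, r = 79);


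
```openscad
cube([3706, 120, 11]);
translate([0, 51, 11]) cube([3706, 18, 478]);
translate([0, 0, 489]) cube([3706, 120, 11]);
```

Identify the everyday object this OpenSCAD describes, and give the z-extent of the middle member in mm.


An I-beam. The web height is 478 mm.

Two wide flanges with a thin centred web — an I-beam. Overall 500 mm minus two 11 mm flanges gives a web of 500 − 2·11 = 478 mm.


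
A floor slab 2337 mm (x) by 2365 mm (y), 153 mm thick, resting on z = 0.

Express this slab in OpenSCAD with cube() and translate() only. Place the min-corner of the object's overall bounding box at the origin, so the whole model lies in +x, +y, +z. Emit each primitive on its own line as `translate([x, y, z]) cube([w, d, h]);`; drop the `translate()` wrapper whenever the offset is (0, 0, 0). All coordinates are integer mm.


cube([2337, 2365, 153]);


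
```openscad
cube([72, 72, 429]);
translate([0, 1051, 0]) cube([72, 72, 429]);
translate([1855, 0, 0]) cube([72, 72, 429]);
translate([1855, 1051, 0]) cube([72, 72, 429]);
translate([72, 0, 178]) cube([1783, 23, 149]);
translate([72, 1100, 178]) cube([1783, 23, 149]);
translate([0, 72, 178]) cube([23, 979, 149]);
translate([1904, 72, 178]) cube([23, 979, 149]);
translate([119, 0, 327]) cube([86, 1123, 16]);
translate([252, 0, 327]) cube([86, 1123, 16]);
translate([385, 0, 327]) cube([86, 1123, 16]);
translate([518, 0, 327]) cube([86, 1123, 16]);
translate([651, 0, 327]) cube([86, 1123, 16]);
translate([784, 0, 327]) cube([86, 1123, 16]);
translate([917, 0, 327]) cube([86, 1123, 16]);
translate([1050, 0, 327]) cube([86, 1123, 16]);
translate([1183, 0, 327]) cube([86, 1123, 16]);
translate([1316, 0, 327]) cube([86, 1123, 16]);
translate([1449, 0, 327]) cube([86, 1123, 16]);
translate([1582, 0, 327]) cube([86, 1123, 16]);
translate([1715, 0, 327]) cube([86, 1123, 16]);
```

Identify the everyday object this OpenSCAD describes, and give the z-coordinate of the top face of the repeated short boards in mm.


A bed frame. The slat-top height is 343 mm.

Four posts, four rails, and a row of slats — a bed frame. Slats sit on the rails at z = 178 + 149 = 327; with slat thickness 16, the top is 343 mm.


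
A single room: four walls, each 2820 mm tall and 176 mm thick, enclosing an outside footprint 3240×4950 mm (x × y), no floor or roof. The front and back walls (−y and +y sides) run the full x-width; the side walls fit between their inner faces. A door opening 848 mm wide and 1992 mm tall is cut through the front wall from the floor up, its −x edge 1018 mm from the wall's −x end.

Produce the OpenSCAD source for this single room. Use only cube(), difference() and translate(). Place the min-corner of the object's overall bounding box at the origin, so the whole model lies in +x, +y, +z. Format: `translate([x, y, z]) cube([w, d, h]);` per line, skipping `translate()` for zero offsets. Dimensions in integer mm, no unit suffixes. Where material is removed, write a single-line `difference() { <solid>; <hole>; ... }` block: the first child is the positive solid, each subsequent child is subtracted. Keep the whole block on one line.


difference() { cube([3240, 176, 2820]); translate([1018, 0, 0]) cube([848, 176, 1992]); }
translate([0, 4774, 0]) cube([3240, 176, 2820]);
translate([0, 176, 0]) cube([176, 4598, 2820]);
translate([3064, 176, 0]) cube([176, 4598, 2820]);


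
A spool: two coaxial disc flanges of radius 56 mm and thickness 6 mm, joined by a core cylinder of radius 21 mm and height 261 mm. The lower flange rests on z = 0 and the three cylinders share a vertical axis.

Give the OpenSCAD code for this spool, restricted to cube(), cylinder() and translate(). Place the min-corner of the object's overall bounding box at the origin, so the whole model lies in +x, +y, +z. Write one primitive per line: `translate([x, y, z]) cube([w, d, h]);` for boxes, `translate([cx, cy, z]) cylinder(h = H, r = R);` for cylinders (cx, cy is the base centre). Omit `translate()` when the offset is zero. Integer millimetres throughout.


translate([56, 56, 0]) cylinder(h = 6, r = 56);
translate([56, 56, 6]) cylinder(h = 261, r = 21);
translate([56, 56, 267]) cylinder(h = 6, r = 56);


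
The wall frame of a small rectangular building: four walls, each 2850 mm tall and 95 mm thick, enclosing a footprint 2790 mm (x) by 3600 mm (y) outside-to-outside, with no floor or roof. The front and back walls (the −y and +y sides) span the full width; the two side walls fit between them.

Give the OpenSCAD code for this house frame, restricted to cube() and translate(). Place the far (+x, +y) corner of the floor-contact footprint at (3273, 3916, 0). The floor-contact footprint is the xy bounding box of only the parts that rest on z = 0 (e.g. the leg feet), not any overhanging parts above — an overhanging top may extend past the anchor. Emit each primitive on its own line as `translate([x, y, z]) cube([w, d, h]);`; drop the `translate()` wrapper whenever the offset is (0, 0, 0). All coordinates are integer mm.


translate([483, 316, 0]) cube([2790, 95, 2850]);
translate([483, 3821, 0]) cube([2790, 95, 2850]);
translate([483, 411, 0]) cube([95, 3410, 2850]);
translate([3178, 411, 0]) cube([95, 3410, 2850]);


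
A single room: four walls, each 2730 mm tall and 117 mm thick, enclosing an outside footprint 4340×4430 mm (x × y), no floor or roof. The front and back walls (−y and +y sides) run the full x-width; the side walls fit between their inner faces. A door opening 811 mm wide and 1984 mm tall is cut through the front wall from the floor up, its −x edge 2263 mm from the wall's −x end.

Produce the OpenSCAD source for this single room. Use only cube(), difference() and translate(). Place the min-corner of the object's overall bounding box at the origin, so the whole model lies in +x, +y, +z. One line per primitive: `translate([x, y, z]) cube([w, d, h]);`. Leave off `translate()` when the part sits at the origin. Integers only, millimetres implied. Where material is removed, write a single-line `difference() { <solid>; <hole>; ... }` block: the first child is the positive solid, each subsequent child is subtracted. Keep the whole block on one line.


difference() { cube([4340, 117, 2730]); translate([2263, 0, 0]) cube([811, 117, 1984]); }
translate([0, 4313, 0]) cube([4340, 117, 2730]);
translate([0, 117, 0]) cube([117, 4196, 2730]);
translate([4223, 117, 0]) cube([117, 4196, 2730]);
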